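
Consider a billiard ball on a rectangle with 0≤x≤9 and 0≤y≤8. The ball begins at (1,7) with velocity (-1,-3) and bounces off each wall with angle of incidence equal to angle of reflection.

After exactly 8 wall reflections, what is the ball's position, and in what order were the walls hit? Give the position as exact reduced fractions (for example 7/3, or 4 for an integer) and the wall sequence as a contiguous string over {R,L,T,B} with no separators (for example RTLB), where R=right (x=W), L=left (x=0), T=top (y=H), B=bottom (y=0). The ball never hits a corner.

1. t=1 → L at (0,4); v=(1,-3)
2. t=4/3 → B at (4/3,0); v=(1,3)
3. t=8/3 → T at (4,8); v=(1,-3)
4. t=8/3 → B at (20/3,0); v=(1,3)
5. t=7/3 → R at (9,7); v=(-1,3)
6. t=1/3 → T at (26/3,8); v=(-1,-3)
7. t=8/3 → B at (6,0); v=(-1,3)
8. t=8/3 → T at (10/3,8); v=(-1,-3)

Final position: (10/3,8)
Wall sequence: LBTBRTBT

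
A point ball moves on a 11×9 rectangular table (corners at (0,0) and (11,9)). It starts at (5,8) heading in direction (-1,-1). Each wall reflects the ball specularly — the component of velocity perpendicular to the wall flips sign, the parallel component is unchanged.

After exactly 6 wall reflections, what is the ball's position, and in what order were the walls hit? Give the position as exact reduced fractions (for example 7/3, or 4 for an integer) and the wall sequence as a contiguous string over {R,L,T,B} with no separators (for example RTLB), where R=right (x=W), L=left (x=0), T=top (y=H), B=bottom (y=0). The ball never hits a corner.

1. t=5 → L at (0,3); v=(1,-1)
2. t=3 → B at (3,0); v=(1,1)
3. t=8 → R at (11,8); v=(-1,1)
4. t=1 → T at (10,9); v=(-1,-1)
5. t=9 → B at (1,0); v=(-1,1)
6. t=1 → L at (0,1); v=(1,1)

Final position: (0,1)
Wall sequence: LBRTBL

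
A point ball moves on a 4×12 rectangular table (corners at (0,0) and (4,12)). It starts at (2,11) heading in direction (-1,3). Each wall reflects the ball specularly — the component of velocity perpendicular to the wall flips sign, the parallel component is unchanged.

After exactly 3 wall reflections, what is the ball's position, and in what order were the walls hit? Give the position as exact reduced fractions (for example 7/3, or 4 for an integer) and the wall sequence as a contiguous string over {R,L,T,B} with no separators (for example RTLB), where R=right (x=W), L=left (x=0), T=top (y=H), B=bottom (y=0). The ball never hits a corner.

1. t=1/3 → T at (5/3,12); v=(-1,-3)
2. t=5/3 → L at (0,7); v=(1,-3)
3. t=7/3 → B at (7/3,0); v=(1,3)

Final position: (7/3,0)
Wall sequence: TLB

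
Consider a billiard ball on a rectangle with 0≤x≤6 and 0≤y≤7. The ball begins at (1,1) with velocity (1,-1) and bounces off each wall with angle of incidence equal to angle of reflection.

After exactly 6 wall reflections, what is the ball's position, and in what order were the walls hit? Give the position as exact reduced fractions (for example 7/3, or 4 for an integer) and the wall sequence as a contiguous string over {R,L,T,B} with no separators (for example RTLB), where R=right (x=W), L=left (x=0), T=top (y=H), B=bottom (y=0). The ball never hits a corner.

1. t=1 → B at (2,0); v=(1,1)
2. t=4 → R at (6,4); v=(-1,1)
3. t=3 → T at (3,7); v=(-1,-1)
4. t=3 → L at (0,4); v=(1,-1)
5. t=4 → B at (4,0); v=(1,1)
6. t=2 → R at (6,2); v=(-1,1)

Final position: (6,2)
Wall sequence: BRTLBR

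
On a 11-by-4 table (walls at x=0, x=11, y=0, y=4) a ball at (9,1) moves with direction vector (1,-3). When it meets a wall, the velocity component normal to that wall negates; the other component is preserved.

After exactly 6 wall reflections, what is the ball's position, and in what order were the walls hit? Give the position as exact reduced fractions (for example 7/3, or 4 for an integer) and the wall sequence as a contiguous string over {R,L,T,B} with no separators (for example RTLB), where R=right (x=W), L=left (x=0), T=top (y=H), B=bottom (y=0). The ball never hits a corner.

Final position: (22/3,0)
Wall sequence: BTRBTB

1. t=1/3 → B at (28/3,0); v=(1,3)
2. t=4/3 → T at (32/3,4); v=(1,-3)
3. t=1/3 → R at (11,3); v=(-1,-3)
4. t=1 → B at (10,0); v=(-1,3)
5. t=4/3 → T at (26/3,4); v=(-1,-3)
6. t=4/3 → B at (22/3,0); v=(-1,3)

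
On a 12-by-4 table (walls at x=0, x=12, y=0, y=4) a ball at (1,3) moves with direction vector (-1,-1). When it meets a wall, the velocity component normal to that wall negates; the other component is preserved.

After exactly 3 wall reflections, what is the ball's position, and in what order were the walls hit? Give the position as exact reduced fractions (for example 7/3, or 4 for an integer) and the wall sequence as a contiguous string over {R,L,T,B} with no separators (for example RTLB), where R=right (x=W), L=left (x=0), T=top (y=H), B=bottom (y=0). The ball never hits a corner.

1. t=1 → L at (0,2); v=(1,-1)
2. t=2 → B at (2,0); v=(1,1)
3. t=4 → T at (6,4); v=(1,-1)

Final position: (6,4)
Wall sequence: LBT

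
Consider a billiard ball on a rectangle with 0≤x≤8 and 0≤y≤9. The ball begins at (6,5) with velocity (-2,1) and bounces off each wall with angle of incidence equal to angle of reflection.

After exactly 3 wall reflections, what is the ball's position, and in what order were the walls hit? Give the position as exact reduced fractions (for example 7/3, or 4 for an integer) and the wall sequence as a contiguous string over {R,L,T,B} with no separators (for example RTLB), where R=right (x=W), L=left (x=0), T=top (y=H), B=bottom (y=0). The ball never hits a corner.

Final position: (8,6)
Wall sequence: LTR

1. t=3 → L at (0,8); v=(2,1)
2. t=1 → T at (2,9); v=(2,-1)
3. t=3 → R at (8,6); v=(-2,-1)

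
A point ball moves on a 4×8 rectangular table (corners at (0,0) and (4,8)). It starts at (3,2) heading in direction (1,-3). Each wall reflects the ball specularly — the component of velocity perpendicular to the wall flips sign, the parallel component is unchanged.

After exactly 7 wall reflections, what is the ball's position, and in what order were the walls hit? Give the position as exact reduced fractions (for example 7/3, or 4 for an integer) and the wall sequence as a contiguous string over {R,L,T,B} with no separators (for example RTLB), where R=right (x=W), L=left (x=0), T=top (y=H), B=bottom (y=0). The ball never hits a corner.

1. t=2/3 → B at (11/3,0); v=(1,3)
2. t=1/3 → R at (4,1); v=(-1,3)
3. t=7/3 → T at (5/3,8); v=(-1,-3)
4. t=5/3 → L at (0,3); v=(1,-3)
5. t=1 → B at (1,0); v=(1,3)
6. t=8/3 → T at (11/3,8); v=(1,-3)
7. t=1/3 → R at (4,7); v=(-1,-3)

Final position: (4,7)
Wall sequence: BRTLBTR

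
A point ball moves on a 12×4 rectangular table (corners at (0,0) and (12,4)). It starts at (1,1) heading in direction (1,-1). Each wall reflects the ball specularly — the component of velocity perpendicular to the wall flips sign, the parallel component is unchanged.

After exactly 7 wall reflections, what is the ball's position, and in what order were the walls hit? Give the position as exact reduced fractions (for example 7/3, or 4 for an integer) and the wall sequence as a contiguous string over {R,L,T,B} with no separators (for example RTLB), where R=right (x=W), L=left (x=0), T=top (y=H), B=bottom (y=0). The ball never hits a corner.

Final position: (2,4)
Wall sequence: BTBRTBT

1. t=1 → B at (2,0); v=(1,1)
2. t=4 → T at (6,4); v=(1,-1)
3. t=4 → B at (10,0); v=(1,1)
4. t=2 → R at (12,2); v=(-1,1)
5. t=2 → T at (10,4); v=(-1,-1)
6. t=4 → B at (6,0); v=(-1,1)
7. t=4 → T at (2,4); v=(-1,-1)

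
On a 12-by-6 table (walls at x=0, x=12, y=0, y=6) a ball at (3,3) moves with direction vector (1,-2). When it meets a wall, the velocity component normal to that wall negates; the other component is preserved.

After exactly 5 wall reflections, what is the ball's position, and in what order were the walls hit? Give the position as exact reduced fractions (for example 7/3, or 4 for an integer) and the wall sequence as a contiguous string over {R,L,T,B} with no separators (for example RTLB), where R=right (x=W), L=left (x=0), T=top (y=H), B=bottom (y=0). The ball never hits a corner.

Final position: (21/2,6)
Wall sequence: BTBRT

1. t=3/2 → B at (9/2,0); v=(1,2)
2. t=3 → T at (15/2,6); v=(1,-2)
3. t=3 → B at (21/2,0); v=(1,2)
4. t=3/2 → R at (12,3); v=(-1,2)
5. t=3/2 → T at (21/2,6); v=(-1,-2)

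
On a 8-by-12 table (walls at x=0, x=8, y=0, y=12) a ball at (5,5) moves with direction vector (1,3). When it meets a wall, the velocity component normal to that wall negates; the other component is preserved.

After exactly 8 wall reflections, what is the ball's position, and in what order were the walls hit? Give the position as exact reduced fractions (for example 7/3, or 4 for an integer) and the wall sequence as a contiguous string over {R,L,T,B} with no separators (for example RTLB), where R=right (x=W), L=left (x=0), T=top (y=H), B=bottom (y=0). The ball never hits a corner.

Final position: (8,10)
Wall sequence: TRBTLBTR

1. t=7/3 → T at (22/3,12); v=(1,-3)
2. t=2/3 → R at (8,10); v=(-1,-3)
3. t=10/3 → B at (14/3,0); v=(-1,3)
4. t=4 → T at (2/3,12); v=(-1,-3)
5. t=2/3 → L at (0,10); v=(1,-3)
6. t=10/3 → B at (10/3,0); v=(1,3)
7. t=4 → T at (22/3,12); v=(1,-3)
8. t=2/3 → R at (8,10); v=(-1,-3)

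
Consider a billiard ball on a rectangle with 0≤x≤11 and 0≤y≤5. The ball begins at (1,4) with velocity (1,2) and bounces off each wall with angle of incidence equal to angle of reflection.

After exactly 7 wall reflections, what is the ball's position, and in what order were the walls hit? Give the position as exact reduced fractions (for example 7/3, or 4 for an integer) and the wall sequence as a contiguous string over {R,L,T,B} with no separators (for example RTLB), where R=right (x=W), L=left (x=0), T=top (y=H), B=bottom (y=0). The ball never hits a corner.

Final position: (8,0)
Wall sequence: TBTBRTB

1. t=1/2 → T at (3/2,5); v=(1,-2)
2. t=5/2 → B at (4,0); v=(1,2)
3. t=5/2 → T at (13/2,5); v=(1,-2)
4. t=5/2 → B at (9,0); v=(1,2)
5. t=2 → R at (11,4); v=(-1,2)
6. t=1/2 → T at (21/2,5); v=(-1,-2)
7. t=5/2 → B at (8,0); v=(-1,2)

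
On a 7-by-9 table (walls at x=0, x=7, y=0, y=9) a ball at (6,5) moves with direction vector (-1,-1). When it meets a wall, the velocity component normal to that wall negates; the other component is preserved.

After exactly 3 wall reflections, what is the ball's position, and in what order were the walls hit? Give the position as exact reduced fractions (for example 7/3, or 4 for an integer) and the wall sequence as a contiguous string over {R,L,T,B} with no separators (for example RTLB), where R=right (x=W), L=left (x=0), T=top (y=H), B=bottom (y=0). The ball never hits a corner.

Final position: (7,8)
Wall sequence: BLR

1. t=5 → B at (1,0); v=(-1,1)
2. t=1 → L at (0,1); v=(1,1)
3. t=7 → R at (7,8); v=(-1,1)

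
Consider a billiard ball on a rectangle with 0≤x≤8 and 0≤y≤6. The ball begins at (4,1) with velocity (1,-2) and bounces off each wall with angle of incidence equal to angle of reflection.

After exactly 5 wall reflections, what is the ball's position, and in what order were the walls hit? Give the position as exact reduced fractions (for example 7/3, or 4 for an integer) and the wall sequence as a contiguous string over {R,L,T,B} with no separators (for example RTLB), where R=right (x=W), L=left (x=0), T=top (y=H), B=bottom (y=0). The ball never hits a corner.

Final position: (5/2,6)
Wall sequence: BTRBT

1. t=1/2 → B at (9/2,0); v=(1,2)
2. t=3 → T at (15/2,6); v=(1,-2)
3. t=1/2 → R at (8,5); v=(-1,-2)
4. t=5/2 → B at (11/2,0); v=(-1,2)
5. t=3 → T at (5/2,6); v=(-1,-2)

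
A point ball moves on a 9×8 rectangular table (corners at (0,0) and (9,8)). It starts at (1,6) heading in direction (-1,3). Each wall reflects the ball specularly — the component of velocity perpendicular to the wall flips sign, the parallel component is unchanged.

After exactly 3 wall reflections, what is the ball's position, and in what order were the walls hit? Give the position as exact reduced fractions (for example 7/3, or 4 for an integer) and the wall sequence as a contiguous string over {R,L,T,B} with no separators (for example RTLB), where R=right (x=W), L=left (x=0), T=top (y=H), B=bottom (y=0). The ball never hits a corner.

Final position: (7/3,0)
Wall sequence: TLB

1. t=2/3 → T at (1/3,8); v=(-1,-3)
2. t=1/3 → L at (0,7); v=(1,-3)
3. t=7/3 → B at (7/3,0); v=(1,3)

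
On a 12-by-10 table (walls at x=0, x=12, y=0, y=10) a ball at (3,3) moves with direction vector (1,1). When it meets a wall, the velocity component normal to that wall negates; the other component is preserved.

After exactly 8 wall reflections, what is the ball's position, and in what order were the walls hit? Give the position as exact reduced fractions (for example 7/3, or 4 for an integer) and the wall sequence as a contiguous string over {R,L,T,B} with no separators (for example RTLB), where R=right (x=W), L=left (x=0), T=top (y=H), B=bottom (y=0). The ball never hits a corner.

1. t=7 → T at (10,10); v=(1,-1)
2. t=2 → R at (12,8); v=(-1,-1)
3. t=8 → B at (4,0); v=(-1,1)
4. t=4 → L at (0,4); v=(1,1)
5. t=6 → T at (6,10); v=(1,-1)
6. t=6 → R at (12,4); v=(-1,-1)
7. t=4 → B at (8,0); v=(-1,1)
8. t=8 → L at (0,8); v=(1,1)

Final position: (0,8)
Wall sequence: TRBLTRBL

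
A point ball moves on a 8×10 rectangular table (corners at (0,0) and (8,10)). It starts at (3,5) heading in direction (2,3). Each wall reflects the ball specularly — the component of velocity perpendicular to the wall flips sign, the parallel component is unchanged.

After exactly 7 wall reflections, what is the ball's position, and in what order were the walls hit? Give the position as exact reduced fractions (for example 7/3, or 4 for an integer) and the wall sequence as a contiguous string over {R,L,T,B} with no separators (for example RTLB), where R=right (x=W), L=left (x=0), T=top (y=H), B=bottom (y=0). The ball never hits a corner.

Final position: (17/3,0)
Wall sequence: TRBLTRB

1. t=5/3 → T at (19/3,10); v=(2,-3)
2. t=5/6 → R at (8,15/2); v=(-2,-3)
3. t=5/2 → B at (3,0); v=(-2,3)
4. t=3/2 → L at (0,9/2); v=(2,3)
5. t=11/6 → T at (11/3,10); v=(2,-3)
6. t=13/6 → R at (8,7/2); v=(-2,-3)
7. t=7/6 → B at (17/3,0); v=(-2,3)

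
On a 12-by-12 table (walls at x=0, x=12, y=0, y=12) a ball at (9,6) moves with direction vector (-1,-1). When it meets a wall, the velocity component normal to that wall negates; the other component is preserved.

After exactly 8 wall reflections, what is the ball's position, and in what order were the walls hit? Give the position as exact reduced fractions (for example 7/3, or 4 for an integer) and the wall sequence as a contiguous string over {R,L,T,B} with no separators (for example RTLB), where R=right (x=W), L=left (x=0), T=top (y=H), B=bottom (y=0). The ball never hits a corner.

1. t=6 → B at (3,0); v=(-1,1)
2. t=3 → L at (0,3); v=(1,1)
3. t=9 → T at (9,12); v=(1,-1)
4. t=3 → R at (12,9); v=(-1,-1)
5. t=9 → B at (3,0); v=(-1,1)
6. t=3 → L at (0,3); v=(1,1)
7. t=9 → T at (9,12); v=(1,-1)
8. t=3 → R at (12,9); v=(-1,-1)

Final position: (12,9)
Wall sequence: BLTRBLTR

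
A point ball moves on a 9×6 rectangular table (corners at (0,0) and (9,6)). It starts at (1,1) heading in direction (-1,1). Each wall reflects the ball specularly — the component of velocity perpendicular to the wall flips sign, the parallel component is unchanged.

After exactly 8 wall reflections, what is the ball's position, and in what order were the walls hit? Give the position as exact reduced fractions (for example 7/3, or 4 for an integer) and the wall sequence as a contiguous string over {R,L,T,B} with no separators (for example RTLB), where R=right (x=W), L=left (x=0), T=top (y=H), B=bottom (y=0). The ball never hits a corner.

1. t=1 → L at (0,2); v=(1,1)
2. t=4 → T at (4,6); v=(1,-1)
3. t=5 → R at (9,1); v=(-1,-1)
4. t=1 → B at (8,0); v=(-1,1)
5. t=6 → T at (2,6); v=(-1,-1)
6. t=2 → L at (0,4); v=(1,-1)
7. t=4 → B at (4,0); v=(1,1)
8. t=5 → R at (9,5); v=(-1,1)

Final position: (9,5)
Wall sequence: LTRBTLBR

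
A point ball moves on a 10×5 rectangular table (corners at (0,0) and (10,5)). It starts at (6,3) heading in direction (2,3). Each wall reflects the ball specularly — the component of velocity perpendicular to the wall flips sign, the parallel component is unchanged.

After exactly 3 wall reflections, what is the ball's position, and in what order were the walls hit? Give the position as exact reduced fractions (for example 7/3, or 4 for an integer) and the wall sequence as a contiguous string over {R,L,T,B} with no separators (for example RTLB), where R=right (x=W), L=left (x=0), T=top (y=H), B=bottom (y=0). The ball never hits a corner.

Final position: (28/3,0)
Wall sequence: TRB

1. t=2/3 → T at (22/3,5); v=(2,-3)
2. t=4/3 → R at (10,1); v=(-2,-3)
3. t=1/3 → B at (28/3,0); v=(-2,3)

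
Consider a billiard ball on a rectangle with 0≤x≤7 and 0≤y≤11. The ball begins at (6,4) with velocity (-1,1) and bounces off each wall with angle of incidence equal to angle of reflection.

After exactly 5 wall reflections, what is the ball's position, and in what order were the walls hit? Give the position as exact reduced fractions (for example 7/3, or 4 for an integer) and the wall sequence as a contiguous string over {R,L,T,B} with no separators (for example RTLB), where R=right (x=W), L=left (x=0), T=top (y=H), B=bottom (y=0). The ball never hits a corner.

Final position: (0,2)
Wall sequence: LTRBL

1. t=6 → L at (0,10); v=(1,1)
2. t=1 → T at (1,11); v=(1,-1)
3. t=6 → R at (7,5); v=(-1,-1)
4. t=5 → B at (2,0); v=(-1,1)
5. t=2 → L at (0,2); v=(1,1)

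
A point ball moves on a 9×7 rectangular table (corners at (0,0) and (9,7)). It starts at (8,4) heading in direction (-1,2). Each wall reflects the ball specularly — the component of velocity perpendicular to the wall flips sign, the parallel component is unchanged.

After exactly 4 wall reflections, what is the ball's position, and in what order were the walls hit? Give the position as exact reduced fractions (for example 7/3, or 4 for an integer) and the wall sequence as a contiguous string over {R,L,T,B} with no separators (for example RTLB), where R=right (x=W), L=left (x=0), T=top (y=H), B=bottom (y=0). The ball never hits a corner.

1. t=3/2 → T at (13/2,7); v=(-1,-2)
2. t=7/2 → B at (3,0); v=(-1,2)
3. t=3 → L at (0,6); v=(1,2)
4. t=1/2 → T at (1/2,7); v=(1,-2)

Final position: (1/2,7)
Wall sequence: TBLT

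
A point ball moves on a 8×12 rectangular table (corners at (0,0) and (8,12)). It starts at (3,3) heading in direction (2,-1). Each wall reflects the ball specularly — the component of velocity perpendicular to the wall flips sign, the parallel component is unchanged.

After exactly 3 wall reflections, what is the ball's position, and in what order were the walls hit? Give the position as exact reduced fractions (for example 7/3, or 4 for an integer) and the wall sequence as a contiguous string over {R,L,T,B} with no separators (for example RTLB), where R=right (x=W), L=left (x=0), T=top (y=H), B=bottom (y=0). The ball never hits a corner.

1. t=5/2 → R at (8,1/2); v=(-2,-1)
2. t=1/2 → B at (7,0); v=(-2,1)
3. t=7/2 → L at (0,7/2); v=(2,1)

Final position: (0,7/2)
Wall sequence: RBL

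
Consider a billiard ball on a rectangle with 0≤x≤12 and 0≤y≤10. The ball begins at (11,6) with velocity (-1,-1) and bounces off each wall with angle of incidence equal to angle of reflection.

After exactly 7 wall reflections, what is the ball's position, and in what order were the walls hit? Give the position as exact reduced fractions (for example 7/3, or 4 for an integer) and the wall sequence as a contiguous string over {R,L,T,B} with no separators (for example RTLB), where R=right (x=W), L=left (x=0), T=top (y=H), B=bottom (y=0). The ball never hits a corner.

Final position: (1,10)
Wall sequence: BLTRBLT

1. t=6 → B at (5,0); v=(-1,1)
2. t=5 → L at (0,5); v=(1,1)
3. t=5 → T at (5,10); v=(1,-1)
4. t=7 → R at (12,3); v=(-1,-1)
5. t=3 → B at (9,0); v=(-1,1)
6. t=9 → L at (0,9); v=(1,1)
7. t=1 → T at (1,10); v=(1,-1)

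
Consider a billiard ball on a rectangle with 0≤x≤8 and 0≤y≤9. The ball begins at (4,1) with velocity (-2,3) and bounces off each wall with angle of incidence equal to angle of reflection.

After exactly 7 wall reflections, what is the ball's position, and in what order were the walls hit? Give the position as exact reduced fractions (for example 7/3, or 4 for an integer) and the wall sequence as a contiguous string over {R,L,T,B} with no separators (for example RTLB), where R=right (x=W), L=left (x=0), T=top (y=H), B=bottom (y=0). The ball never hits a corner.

1. t=2 → L at (0,7); v=(2,3)
2. t=2/3 → T at (4/3,9); v=(2,-3)
3. t=3 → B at (22/3,0); v=(2,3)
4. t=1/3 → R at (8,1); v=(-2,3)
5. t=8/3 → T at (8/3,9); v=(-2,-3)
6. t=4/3 → L at (0,5); v=(2,-3)
7. t=5/3 → B at (10/3,0); v=(2,3)

Final position: (10/3,0)
Wall sequence: LTBRTLB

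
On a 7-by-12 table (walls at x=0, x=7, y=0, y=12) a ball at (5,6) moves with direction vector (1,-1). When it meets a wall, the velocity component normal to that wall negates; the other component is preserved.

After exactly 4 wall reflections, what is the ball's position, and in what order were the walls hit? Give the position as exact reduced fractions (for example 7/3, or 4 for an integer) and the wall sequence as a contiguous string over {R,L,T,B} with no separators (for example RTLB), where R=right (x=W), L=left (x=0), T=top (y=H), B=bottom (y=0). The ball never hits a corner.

Final position: (7,10)
Wall sequence: RBLR

1. t=2 → R at (7,4); v=(-1,-1)
2. t=4 → B at (3,0); v=(-1,1)
3. t=3 → L at (0,3); v=(1,1)
4. t=7 → R at (7,10); v=(-1,1)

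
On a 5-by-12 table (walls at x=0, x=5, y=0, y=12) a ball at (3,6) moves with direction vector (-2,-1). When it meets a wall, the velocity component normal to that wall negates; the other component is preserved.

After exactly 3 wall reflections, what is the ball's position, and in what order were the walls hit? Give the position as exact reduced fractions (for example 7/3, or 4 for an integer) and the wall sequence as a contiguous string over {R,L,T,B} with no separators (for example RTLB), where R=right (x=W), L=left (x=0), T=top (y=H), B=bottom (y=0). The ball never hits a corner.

1. t=3/2 → L at (0,9/2); v=(2,-1)
2. t=5/2 → R at (5,2); v=(-2,-1)
3. t=2 → B at (1,0); v=(-2,1)

Final position: (1,0)
Wall sequence: LRB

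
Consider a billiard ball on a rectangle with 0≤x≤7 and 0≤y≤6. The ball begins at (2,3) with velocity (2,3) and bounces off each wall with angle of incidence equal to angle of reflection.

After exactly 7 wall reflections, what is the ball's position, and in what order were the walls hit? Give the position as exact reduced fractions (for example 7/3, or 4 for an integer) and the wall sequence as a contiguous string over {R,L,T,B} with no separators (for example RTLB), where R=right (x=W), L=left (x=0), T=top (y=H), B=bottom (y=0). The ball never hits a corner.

Final position: (6,6)
Wall sequence: TRBTLBT

1. t=1 → T at (4,6); v=(2,-3)
2. t=3/2 → R at (7,3/2); v=(-2,-3)
3. t=1/2 → B at (6,0); v=(-2,3)
4. t=2 → T at (2,6); v=(-2,-3)
5. t=1 → L at (0,3); v=(2,-3)
6. t=1 → B at (2,0); v=(2,3)
7. t=2 → T at (6,6); v=(2,-3)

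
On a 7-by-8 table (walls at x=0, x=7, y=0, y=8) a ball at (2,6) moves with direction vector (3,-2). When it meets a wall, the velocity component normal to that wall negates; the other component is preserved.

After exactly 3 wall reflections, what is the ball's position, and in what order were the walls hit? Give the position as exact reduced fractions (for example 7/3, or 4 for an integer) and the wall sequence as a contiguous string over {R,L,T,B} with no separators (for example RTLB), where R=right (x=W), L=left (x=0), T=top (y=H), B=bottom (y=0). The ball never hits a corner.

1. t=5/3 → R at (7,8/3); v=(-3,-2)
2. t=4/3 → B at (3,0); v=(-3,2)
3. t=1 → L at (0,2); v=(3,2)

Final position: (0,2)
Wall sequence: RBL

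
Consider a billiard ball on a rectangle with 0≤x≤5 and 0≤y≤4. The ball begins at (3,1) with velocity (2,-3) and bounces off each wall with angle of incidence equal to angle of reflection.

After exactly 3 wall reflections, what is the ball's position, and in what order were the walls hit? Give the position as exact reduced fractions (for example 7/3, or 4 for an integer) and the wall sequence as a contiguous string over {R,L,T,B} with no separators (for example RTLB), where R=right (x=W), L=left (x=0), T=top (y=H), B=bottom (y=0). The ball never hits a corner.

1. t=1/3 → B at (11/3,0); v=(2,3)
2. t=2/3 → R at (5,2); v=(-2,3)
3. t=2/3 → T at (11/3,4); v=(-2,-3)

Final position: (11/3,4)
Wall sequence: BRT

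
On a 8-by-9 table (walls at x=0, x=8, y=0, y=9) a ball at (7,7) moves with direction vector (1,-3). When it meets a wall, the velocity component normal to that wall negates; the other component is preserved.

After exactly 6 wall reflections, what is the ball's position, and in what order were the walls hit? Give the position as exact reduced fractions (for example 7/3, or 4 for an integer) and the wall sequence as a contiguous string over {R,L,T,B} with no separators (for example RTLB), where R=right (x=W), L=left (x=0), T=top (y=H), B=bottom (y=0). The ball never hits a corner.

Final position: (7/3,9)
Wall sequence: RBTBLT

1. t=1 → R at (8,4); v=(-1,-3)
2. t=4/3 → B at (20/3,0); v=(-1,3)
3. t=3 → T at (11/3,9); v=(-1,-3)
4. t=3 → B at (2/3,0); v=(-1,3)
5. t=2/3 → L at (0,2); v=(1,3)
6. t=7/3 → T at (7/3,9); v=(1,-3)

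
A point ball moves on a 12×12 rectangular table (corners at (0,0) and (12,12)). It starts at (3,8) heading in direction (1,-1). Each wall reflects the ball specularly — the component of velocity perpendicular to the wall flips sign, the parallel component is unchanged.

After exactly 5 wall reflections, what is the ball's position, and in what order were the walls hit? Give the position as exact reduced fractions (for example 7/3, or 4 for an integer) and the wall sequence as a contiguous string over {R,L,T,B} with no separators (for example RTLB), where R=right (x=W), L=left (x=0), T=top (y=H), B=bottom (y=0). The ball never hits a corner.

Final position: (11,0)
Wall sequence: BRTLB

1. t=8 → B at (11,0); v=(1,1)
2. t=1 → R at (12,1); v=(-1,1)
3. t=11 → T at (1,12); v=(-1,-1)
4. t=1 → L at (0,11); v=(1,-1)
5. t=11 → B at (11,0); v=(1,1)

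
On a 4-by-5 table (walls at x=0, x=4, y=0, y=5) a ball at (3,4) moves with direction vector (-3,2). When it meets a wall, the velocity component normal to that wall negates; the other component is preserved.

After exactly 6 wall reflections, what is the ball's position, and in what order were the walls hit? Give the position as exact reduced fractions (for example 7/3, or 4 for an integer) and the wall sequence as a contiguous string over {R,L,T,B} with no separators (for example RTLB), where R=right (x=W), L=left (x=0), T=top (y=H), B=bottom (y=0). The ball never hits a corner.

Final position: (4,4)
Wall sequence: TLRBLR

1. t=1/2 → T at (3/2,5); v=(-3,-2)
2. t=1/2 → L at (0,4); v=(3,-2)
3. t=4/3 → R at (4,4/3); v=(-3,-2)
4. t=2/3 → B at (2,0); v=(-3,2)
5. t=2/3 → L at (0,4/3); v=(3,2)
6. t=4/3 → R at (4,4); v=(-3,2)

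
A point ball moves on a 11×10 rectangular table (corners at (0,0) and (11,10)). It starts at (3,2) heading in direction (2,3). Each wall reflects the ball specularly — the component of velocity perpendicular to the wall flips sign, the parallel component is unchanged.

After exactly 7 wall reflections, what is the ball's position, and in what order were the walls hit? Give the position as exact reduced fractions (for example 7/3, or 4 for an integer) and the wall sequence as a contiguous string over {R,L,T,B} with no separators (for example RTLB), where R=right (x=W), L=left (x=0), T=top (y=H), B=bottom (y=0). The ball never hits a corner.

1. t=8/3 → T at (25/3,10); v=(2,-3)
2. t=4/3 → R at (11,6); v=(-2,-3)
3. t=2 → B at (7,0); v=(-2,3)
4. t=10/3 → T at (1/3,10); v=(-2,-3)
5. t=1/6 → L at (0,19/2); v=(2,-3)
6. t=19/6 → B at (19/3,0); v=(2,3)
7. t=7/3 → R at (11,7); v=(-2,3)

Final position: (11,7)
Wall sequence: TRBTLBR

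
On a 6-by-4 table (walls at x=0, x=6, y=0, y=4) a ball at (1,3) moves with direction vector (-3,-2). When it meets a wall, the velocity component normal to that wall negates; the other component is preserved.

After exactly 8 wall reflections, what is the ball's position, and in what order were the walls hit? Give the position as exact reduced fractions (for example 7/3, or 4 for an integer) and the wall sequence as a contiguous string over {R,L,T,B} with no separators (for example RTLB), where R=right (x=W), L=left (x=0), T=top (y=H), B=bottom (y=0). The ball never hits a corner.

Final position: (5/2,4)
Wall sequence: LBRTLBRT

1. t=1/3 → L at (0,7/3); v=(3,-2)
2. t=7/6 → B at (7/2,0); v=(3,2)
3. t=5/6 → R at (6,5/3); v=(-3,2)
4. t=7/6 → T at (5/2,4); v=(-3,-2)
5. t=5/6 → L at (0,7/3); v=(3,-2)
6. t=7/6 → B at (7/2,0); v=(3,2)
7. t=5/6 → R at (6,5/3); v=(-3,2)
8. t=7/6 → T at (5/2,4); v=(-3,-2)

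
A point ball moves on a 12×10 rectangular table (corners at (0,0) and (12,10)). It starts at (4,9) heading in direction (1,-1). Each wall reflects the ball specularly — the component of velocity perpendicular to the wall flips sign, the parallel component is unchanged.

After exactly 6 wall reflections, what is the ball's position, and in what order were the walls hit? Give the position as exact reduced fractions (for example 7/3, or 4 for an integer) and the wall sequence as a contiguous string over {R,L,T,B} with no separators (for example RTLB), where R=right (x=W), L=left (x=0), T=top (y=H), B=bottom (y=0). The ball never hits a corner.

Final position: (12,3)
Wall sequence: RBTLBR

1. t=8 → R at (12,1); v=(-1,-1)
2. t=1 → B at (11,0); v=(-1,1)
3. t=10 → T at (1,10); v=(-1,-1)
4. t=1 → L at (0,9); v=(1,-1)
5. t=9 → B at (9,0); v=(1,1)
6. t=3 → R at (12,3); v=(-1,1)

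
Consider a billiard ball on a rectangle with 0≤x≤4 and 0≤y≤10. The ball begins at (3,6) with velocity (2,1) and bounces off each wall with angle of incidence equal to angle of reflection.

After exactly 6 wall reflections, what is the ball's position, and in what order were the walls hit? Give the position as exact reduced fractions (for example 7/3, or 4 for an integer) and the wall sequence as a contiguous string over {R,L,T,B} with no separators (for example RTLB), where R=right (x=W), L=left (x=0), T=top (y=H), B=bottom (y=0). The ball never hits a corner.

Final position: (4,11/2)
Wall sequence: RLTRLR

1. t=1/2 → R at (4,13/2); v=(-2,1)
2. t=2 → L at (0,17/2); v=(2,1)
3. t=3/2 → T at (3,10); v=(2,-1)
4. t=1/2 → R at (4,19/2); v=(-2,-1)
5. t=2 → L at (0,15/2); v=(2,-1)
6. t=2 → R at (4,11/2); v=(-2,-1)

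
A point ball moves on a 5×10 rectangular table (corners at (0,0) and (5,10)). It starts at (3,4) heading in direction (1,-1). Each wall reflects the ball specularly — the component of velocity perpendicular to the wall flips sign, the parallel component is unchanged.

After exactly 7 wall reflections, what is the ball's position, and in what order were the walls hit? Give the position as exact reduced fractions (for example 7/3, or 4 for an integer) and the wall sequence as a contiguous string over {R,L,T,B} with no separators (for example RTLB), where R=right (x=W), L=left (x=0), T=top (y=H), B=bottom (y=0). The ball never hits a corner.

Final position: (5,2)
Wall sequence: RBLRTLR

1. t=2 → R at (5,2); v=(-1,-1)
2. t=2 → B at (3,0); v=(-1,1)
3. t=3 → L at (0,3); v=(1,1)
4. t=5 → R at (5,8); v=(-1,1)
5. t=2 → T at (3,10); v=(-1,-1)
6. t=3 → L at (0,7); v=(1,-1)
7. t=5 → R at (5,2); v=(-1,-1)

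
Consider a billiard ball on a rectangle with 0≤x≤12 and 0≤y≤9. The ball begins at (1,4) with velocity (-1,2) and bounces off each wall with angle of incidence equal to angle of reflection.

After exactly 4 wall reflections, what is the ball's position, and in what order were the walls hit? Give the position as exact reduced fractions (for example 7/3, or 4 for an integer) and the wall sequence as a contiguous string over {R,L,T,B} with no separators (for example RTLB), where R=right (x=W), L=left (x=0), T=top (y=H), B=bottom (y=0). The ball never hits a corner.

Final position: (21/2,9)
Wall sequence: LTBT

1. t=1 → L at (0,6); v=(1,2)
2. t=3/2 → T at (3/2,9); v=(1,-2)
3. t=9/2 → B at (6,0); v=(1,2)
4. t=9/2 → T at (21/2,9); v=(1,-2)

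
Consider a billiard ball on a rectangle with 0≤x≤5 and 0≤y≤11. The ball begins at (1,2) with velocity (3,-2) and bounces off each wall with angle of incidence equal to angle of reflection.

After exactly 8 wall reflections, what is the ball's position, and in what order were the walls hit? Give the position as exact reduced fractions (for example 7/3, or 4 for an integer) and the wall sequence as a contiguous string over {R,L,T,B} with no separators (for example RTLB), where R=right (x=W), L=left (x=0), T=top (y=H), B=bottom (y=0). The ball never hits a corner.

1. t=1 → B at (4,0); v=(3,2)
2. t=1/3 → R at (5,2/3); v=(-3,2)
3. t=5/3 → L at (0,4); v=(3,2)
4. t=5/3 → R at (5,22/3); v=(-3,2)
5. t=5/3 → L at (0,32/3); v=(3,2)
6. t=1/6 → T at (1/2,11); v=(3,-2)
7. t=3/2 → R at (5,8); v=(-3,-2)
8. t=5/3 → L at (0,14/3); v=(3,-2)

Final position: (0,14/3)
Wall sequence: BRLRLTRL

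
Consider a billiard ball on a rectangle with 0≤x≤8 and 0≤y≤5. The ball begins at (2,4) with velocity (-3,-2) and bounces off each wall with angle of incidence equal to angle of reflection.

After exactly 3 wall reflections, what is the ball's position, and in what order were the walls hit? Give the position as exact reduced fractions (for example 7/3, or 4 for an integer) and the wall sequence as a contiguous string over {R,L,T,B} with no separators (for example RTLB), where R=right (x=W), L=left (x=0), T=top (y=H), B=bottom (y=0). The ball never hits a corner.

1. t=2/3 → L at (0,8/3); v=(3,-2)
2. t=4/3 → B at (4,0); v=(3,2)
3. t=4/3 → R at (8,8/3); v=(-3,2)

Final position: (8,8/3)
Wall sequence: LBR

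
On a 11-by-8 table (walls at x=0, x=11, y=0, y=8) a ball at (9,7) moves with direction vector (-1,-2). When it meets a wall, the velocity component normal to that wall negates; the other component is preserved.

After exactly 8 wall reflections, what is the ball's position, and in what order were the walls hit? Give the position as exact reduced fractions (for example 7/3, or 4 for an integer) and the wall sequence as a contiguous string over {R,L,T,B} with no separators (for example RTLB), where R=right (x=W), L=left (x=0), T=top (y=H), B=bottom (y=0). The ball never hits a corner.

1. t=7/2 → B at (11/2,0); v=(-1,2)
2. t=4 → T at (3/2,8); v=(-1,-2)
3. t=3/2 → L at (0,5); v=(1,-2)
4. t=5/2 → B at (5/2,0); v=(1,2)
5. t=4 → T at (13/2,8); v=(1,-2)
6. t=4 → B at (21/2,0); v=(1,2)
7. t=1/2 → R at (11,1); v=(-1,2)
8. t=7/2 → T at (15/2,8); v=(-1,-2)

Final position: (15/2,8)
Wall sequence: BTLBTBRT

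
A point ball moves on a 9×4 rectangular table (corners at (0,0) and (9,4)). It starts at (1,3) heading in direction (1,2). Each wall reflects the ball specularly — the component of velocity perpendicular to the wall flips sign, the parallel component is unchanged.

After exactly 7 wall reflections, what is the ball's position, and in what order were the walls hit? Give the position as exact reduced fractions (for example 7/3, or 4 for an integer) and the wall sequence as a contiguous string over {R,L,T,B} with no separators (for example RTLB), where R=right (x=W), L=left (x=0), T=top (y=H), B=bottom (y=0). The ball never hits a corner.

Final position: (13/2,0)
Wall sequence: TBTBRTB

1. t=1/2 → T at (3/2,4); v=(1,-2)
2. t=2 → B at (7/2,0); v=(1,2)
3. t=2 → T at (11/2,4); v=(1,-2)
4. t=2 → B at (15/2,0); v=(1,2)
5. t=3/2 → R at (9,3); v=(-1,2)
6. t=1/2 → T at (17/2,4); v=(-1,-2)
7. t=2 → B at (13/2,0); v=(-1,2)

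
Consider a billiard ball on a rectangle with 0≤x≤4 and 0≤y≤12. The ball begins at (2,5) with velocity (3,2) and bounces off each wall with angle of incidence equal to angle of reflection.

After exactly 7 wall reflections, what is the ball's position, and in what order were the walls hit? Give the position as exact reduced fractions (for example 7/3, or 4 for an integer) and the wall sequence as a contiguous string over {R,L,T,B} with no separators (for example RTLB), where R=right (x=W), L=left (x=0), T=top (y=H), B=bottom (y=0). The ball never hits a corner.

Final position: (0,13/3)
Wall sequence: RLRTLRL

1. t=2/3 → R at (4,19/3); v=(-3,2)
2. t=4/3 → L at (0,9); v=(3,2)
3. t=4/3 → R at (4,35/3); v=(-3,2)
4. t=1/6 → T at (7/2,12); v=(-3,-2)
5. t=7/6 → L at (0,29/3); v=(3,-2)
6. t=4/3 → R at (4,7); v=(-3,-2)
7. t=4/3 → L at (0,13/3); v=(3,-2)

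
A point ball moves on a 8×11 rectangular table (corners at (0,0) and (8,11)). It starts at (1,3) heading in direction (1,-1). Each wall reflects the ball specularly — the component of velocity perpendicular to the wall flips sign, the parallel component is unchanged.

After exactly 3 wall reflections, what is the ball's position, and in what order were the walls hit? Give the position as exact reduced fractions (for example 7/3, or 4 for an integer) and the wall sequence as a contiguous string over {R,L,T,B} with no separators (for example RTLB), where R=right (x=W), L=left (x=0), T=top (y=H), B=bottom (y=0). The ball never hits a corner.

Final position: (1,11)
Wall sequence: BRT

1. t=3 → B at (4,0); v=(1,1)
2. t=4 → R at (8,4); v=(-1,1)
3. t=7 → T at (1,11); v=(-1,-1)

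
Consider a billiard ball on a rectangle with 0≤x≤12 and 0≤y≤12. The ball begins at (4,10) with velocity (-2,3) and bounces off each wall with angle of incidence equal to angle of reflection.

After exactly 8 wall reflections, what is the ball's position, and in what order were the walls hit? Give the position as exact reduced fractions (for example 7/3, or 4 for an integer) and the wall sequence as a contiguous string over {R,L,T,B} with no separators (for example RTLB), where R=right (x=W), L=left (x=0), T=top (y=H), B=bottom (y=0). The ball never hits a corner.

Final position: (16/3,12)
Wall sequence: TLBRTBLT

1. t=2/3 → T at (8/3,12); v=(-2,-3)
2. t=4/3 → L at (0,8); v=(2,-3)
3. t=8/3 → B at (16/3,0); v=(2,3)
4. t=10/3 → R at (12,10); v=(-2,3)
5. t=2/3 → T at (32/3,12); v=(-2,-3)
6. t=4 → B at (8/3,0); v=(-2,3)
7. t=4/3 → L at (0,4); v=(2,3)
8. t=8/3 → T at (16/3,12); v=(2,-3)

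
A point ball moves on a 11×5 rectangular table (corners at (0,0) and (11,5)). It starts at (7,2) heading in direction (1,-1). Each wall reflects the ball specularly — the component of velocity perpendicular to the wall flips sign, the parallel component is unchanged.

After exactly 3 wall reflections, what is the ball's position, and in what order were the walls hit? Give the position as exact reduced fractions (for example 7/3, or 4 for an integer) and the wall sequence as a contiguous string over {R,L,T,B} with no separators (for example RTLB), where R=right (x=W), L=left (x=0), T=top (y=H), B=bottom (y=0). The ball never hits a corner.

Final position: (8,5)
Wall sequence: BRT

1. t=2 → B at (9,0); v=(1,1)
2. t=2 → R at (11,2); v=(-1,1)
3. t=3 → T at (8,5); v=(-1,-1)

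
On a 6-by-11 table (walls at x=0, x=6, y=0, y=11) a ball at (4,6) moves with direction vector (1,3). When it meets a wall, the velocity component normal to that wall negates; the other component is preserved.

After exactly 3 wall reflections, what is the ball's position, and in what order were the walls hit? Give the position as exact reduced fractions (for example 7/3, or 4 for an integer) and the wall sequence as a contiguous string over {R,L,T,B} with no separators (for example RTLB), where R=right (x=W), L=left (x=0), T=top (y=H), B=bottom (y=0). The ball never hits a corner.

Final position: (8/3,0)
Wall sequence: TRB

1. t=5/3 → T at (17/3,11); v=(1,-3)
2. t=1/3 → R at (6,10); v=(-1,-3)
3. t=10/3 → B at (8/3,0); v=(-1,3)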